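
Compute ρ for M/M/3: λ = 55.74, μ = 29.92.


ρ = λ/(cμ) = 55.74/(3·29.92) = 55.74/89.76 = 0.6210

Final: 0.6210


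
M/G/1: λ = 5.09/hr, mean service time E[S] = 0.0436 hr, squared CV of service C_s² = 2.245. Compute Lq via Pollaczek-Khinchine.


ρ = λ·E[S] = 5.09·0.0436 = 0.2219
Lq = ρ²(1+C_s²)/(2(1−ρ)) = 0.04925·(1+2.245)/(2·0.7781)
= 0.04925·3.2450/1.5562 = 0.10270

Final: 0.10270


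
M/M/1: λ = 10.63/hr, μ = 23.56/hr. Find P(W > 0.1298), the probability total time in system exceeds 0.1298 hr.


W ~ Exponential(μ−λ) for M/M/1.
μ − λ = 23.56 − 10.63 = 12.9300
P(W > t) = e^{−(μ−λ)t} = e^{−1.6783} = 0.186688

Final: 0.186688


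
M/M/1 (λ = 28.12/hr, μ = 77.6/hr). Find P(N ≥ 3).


ρ = 28.12/77.6 = 0.3624
P(N ≥ n) = ρ^n = 0.3624^3 = 0.047584

Final: 0.047584


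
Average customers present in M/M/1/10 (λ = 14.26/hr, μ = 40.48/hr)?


ρ = 14.26/40.48 = 0.3523
L = ρ[1 − (K+1)ρ^K + Kρ^(K+1)] / [(1−ρ)(1−ρ^(K+1))]
Numerator: 0.3523·(1 − 11·0.00002943 + 10·0.00001037) = 0.352195
Denominator: (0.6477)·(0.999990) = 0.647721
L = 0.352195/0.647721 = 0.5437

Final: 0.5437


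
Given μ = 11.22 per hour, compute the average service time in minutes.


Mean service time = 1/μ = 1/11.22 hour = 0.08913 hour
In minutes: 0.08913 × 60 = 5.3476 min

Final: 5.3476 min


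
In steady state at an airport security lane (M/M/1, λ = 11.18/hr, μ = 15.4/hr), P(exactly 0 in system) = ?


ρ = 11.18/15.4 = 0.7260
P_n = (1−ρ)·ρ^n = (1 − 0.7260)·0.7260^0 = 0.2740·1.000000 = 0.274026

Final: 0.274026


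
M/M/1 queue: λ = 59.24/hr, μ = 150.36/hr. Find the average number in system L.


ρ = λ/μ = 59.24/150.36 = 0.3940
L = ρ/(1−ρ) = 0.3940/(1 − 0.3940) = 0.3940/0.6060 = 0.6501

Final: 0.6501


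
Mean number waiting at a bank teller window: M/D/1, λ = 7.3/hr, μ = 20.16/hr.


ρ = 7.3/20.16 = 0.3621
M/D/1: Lq = ρ²/(2(1−ρ)) = 0.1311/(2·0.6379) = 0.10277

Final: 0.10277


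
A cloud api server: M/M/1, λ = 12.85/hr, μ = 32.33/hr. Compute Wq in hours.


ρ = 12.85/32.33 = 0.3975
Wq = ρ/(μ−λ) = 0.3975/(32.33 − 12.85) = 0.3975/19.48 = 0.02040 hr

Final: 0.02040 hr


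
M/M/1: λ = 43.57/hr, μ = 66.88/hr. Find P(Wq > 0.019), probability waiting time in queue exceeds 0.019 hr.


ρ = 43.57/66.88 = 0.6515
P(Wq > t) = ρ·e^{−(μ−λ)t} = 0.6515·e^{−0.4429}
= 0.6515·0.642178 = 0.418357

Final: 0.418357


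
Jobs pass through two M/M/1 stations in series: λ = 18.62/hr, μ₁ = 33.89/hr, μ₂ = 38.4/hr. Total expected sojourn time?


Each node sees arrival rate λ = 18.62/hr (tandem ⇒ throughput preserved).
W₁ = 1/(μ₁−λ) = 1/(33.89−18.62) = 0.06549 hr
W₂ = 1/(μ₂−λ) = 1/(38.4−18.62) = 0.05056 hr
W_total = W₁ + W₂ = 0.06549 + 0.05056 = 0.11604 hr

Final: 0.11604 hr


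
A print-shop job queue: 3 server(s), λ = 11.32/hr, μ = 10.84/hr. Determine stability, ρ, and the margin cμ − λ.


Total capacity cμ = 3·10.84 = 32.52/hr
ρ = λ/(cμ) = 11.32/32.52 = 0.3481
Stable ⇔ ρ < 1: YES
Spare capacity = cμ − λ = 32.52 − 11.32 = 21.20/hr

Final: ρ = 0.3481; stable; margin = 21.20/hr


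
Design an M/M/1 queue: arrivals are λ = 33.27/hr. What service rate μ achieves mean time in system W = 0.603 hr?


W = 1/(μ−λ) ⇒ μ − λ = 1/W = 1/0.603 = 1.6584
μ = λ + 1/W = 33.27 + 1.6584 = 34.9284 per hr

Final: 34.9284 /hr


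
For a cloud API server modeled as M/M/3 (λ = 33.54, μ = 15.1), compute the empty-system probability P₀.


a = λ/μ = 33.54/15.1 = 2.2212; ρ = a/c = 0.7404
Σ_{k=0}^{2} a^k/k! (terms k=0..2) = 1.00000 + 2.22119 + 2.46685 = 5.68804
Tail: a^3/(3!(1−ρ)) = 10.95868/(6·0.2596) = 7.03555
P₀ = 1/(5.68804 + 7.03555) = 1/12.72359 = 0.078594

Final: 0.078594


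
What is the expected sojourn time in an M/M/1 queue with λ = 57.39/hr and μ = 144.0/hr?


W = 1/(μ−λ) = 1/(144.0 − 57.39) = 1/86.61 = 0.01155 hr

Final: 0.01155 hr


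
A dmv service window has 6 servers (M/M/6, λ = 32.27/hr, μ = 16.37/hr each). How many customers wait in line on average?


a = λ/μ = 1.9713; ρ = a/6 = 0.3285
P₀ = 0.139089
Lq = P₀·a^c·ρ / (c!·(1−ρ)²) = 0.139089·58.68157·0.3285/(720·0.45085)
= 0.008261

Final: 0.008261


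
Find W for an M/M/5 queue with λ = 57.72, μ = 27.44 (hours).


a = 2.1035; ρ = 0.4207; P₀ = 0.120842
Lq = P₀·a^c·ρ/(c!(1−ρ)²) = 0.05199
Wq = Lq/λ = 0.05199/57.72 = 0.0009007 hr
W = Wq + 1/μ = 0.0009007 + 0.03644 = 0.03734 hr

Final: 0.03734 hr


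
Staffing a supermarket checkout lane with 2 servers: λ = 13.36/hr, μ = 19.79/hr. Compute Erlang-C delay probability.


a = λ/μ = 0.6751; ρ = a/2 = 0.3375
P₀ = 0.495278 (from M/M/c formula)
C(c,a) = [a^c/(c!(1−ρ))]·P₀ = [0.45574/(2·0.6625)]·0.495278
= 0.34398·0.495278 = 0.170366

Final: 0.170366


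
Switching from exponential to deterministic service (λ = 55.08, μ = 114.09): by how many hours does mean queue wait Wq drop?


ρ = 55.08/114.09 = 0.4828
Wq(M/M/1) = ρ/(μ−λ) = 0.4828/59.01 = 0.008181 hr
Wq(M/D/1) = ρ/(2(μ−λ)) = 0.004091 hr
Savings = 0.008181 − 0.004091 = 0.004091 hr

Final: 0.004091 hr


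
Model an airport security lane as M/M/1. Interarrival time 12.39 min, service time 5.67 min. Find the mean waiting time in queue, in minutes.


λ = 60/12.39 = 4.8426 /hr
μ = 60/5.67 = 10.5820 /hr
ρ = λ/μ = 4.8426/10.5820 = 0.4576
Wq = ρ/(μ−λ) = 0.4576/(10.5820−4.8426) = 0.07973 hr
In minutes: 0.07973·60 = 4.784 min

Final: 4.784 min


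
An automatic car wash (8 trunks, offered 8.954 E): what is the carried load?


B(8,8.954) = 0.286785 (Erlang-B)
Carried load = a(1 − B) = 8.954·(1 − 0.286785) = 8.954·0.713215 = 6.3861 E

Final: 6.3861 Erlangs


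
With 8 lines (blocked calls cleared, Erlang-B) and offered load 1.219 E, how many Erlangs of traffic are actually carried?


B(8,1.219) = 0.00003574 (Erlang-B)
Carried load = a(1 − B) = 1.219·(1 − 0.00003574) = 1.219·0.999964 = 1.2190 E

Final: 1.2190 Erlangs


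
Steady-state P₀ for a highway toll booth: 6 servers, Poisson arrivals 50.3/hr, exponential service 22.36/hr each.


a = λ/μ = 50.3/22.36 = 2.2496; ρ = a/c = 0.3749
Σ_{k=0}^{5} a^k/k! (terms k=0..5) = 1.00000 + 2.24955 + 2.53024 + 1.89731 + 1.06702 + 0.48006 = 9.22419
Tail: a^6/(6!(1−ρ)) = 129.59168/(720·0.6251) = 0.28795
P₀ = 1/(9.22419 + 0.28795) = 1/9.51214 = 0.105129

Final: 0.105129


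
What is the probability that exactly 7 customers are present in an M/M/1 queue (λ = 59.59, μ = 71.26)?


ρ = 59.59/71.26 = 0.8362
P_n = (1−ρ)·ρ^n = (1 − 0.8362)·0.8362^7 = 0.1638·0.285952 = 0.046829

Final: 0.046829


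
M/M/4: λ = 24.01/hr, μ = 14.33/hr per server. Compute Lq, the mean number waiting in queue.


a = λ/μ = 1.6755; ρ = a/4 = 0.4189
P₀ = 0.184224
Lq = P₀·a^c·ρ / (c!·(1−ρ)²) = 0.184224·7.88105·0.4189/(24·0.33770)
= 0.07504

Final: 0.07504


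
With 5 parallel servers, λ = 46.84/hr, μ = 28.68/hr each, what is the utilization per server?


ρ = λ/(cμ) = 46.84/(5·28.68) = 46.84/143.40 = 0.3266

Final: 0.3266


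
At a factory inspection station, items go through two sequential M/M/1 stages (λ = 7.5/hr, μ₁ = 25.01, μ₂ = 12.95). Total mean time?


Each node sees arrival rate λ = 7.5/hr (tandem ⇒ throughput preserved).
W₁ = 1/(μ₁−λ) = 1/(25.01−7.5) = 0.05711 hr
W₂ = 1/(μ₂−λ) = 1/(12.95−7.5) = 0.18349 hr
W_total = W₁ + W₂ = 0.05711 + 0.18349 = 0.24060 hr

Final: 0.24060 hr


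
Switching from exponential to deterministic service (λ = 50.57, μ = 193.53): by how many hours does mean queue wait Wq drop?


ρ = 50.57/193.53 = 0.2613
Wq(M/M/1) = ρ/(μ−λ) = 0.2613/142.96 = 0.001828 hr
Wq(M/D/1) = ρ/(2(μ−λ)) = 0.0009139 hr
Savings = 0.001828 − 0.0009139 = 0.0009139 hr

Final: 0.0009139 hr


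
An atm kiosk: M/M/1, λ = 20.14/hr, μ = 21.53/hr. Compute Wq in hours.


ρ = 20.14/21.53 = 0.9354
Wq = ρ/(μ−λ) = 0.9354/(21.53 − 20.14) = 0.9354/1.39 = 0.6730 hr

Final: 0.6730 hr


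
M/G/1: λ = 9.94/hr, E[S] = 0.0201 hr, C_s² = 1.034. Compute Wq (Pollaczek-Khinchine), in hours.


ρ = λ·E[S] = 9.94·0.0201 = 0.1998
E[S²] = E[S]²(1+C_s²) = 0.0201²·(1+1.034) = 0.0008218
Wq = λ·E[S²]/(2(1−ρ)) = 9.94·0.0008218/(2·0.8002) = 0.005104 hr

Final: 0.005104 hr


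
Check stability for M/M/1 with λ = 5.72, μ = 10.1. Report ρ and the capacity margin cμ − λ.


Total capacity cμ = 1·10.1 = 10.10/hr
ρ = λ/(cμ) = 5.72/10.10 = 0.5663
Stable ⇔ ρ < 1: YES
Spare capacity = cμ − λ = 10.10 − 5.72 = 4.38/hr

Final: ρ = 0.5663; stable; margin = 4.38/hr


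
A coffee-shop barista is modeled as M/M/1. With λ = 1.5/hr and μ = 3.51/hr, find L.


ρ = λ/μ = 1.5/3.51 = 0.4274
L = ρ/(1−ρ) = 0.4274/(1 − 0.4274) = 0.4274/0.5726 = 0.7463

Final: 0.7463


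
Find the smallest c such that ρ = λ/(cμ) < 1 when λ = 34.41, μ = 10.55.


Stability requires cμ > λ ⇔ c > λ/μ.
λ/μ = 34.41/10.55 = 3.2616
Minimum integer c = ⌊3.2616⌋ + 1 = 4
Check: 4·10.55 = 42.20 > 34.41, while 3·10.55 = 31.65 ≤ 34.41

Final: 4 servers


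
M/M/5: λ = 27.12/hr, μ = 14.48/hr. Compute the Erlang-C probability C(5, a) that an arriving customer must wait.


a = λ/μ = 1.8729; ρ = a/5 = 0.3746
P₀ = 0.152867 (from M/M/c formula)
C(c,a) = [a^c/(c!(1−ρ))]·P₀ = [23.04653/(120·0.6254)]·0.152867
= 0.30708·0.152867 = 0.046943

Final: 0.046943


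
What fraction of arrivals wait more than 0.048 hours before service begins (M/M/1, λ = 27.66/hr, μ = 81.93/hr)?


ρ = 27.66/81.93 = 0.3376
P(Wq > t) = ρ·e^{−(μ−λ)t} = 0.3376·e^{−2.6050}
= 0.3376·0.073906 = 0.024951

Final: 0.024951


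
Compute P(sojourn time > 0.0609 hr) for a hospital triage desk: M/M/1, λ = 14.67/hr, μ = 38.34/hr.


W ~ Exponential(μ−λ) for M/M/1.
μ − λ = 38.34 − 14.67 = 23.6700
P(W > t) = e^{−(μ−λ)t} = e^{−1.4415} = 0.236572

Final: 0.236572


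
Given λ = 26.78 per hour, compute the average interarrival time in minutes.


Mean interarrival time = 1/λ = 1/26.78 hour = 0.03734 hour
In minutes: 0.03734 × 60 = 2.2405 min

Final: 2.2405 min


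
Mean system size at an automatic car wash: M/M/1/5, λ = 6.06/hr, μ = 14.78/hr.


ρ = 6.06/14.78 = 0.4100
L = ρ[1 − (K+1)ρ^K + Kρ^(K+1)] / [(1−ρ)(1−ρ^(K+1))]
Numerator: 0.4100·(1 − 6·0.011588 + 5·0.004751) = 0.391247
Denominator: (0.5900)·(0.995249) = 0.587183
L = 0.391247/0.587183 = 0.6663

Final: 0.6663


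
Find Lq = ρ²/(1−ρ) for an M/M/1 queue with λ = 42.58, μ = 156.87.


ρ = 42.58/156.87 = 0.2714
Lq = ρ²/(1−ρ) = 0.07368/0.7286 = 0.1011

Final: 0.1011


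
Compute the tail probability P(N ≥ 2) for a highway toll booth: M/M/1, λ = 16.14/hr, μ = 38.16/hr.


ρ = 16.14/38.16 = 0.4230
P(N ≥ n) = ρ^n = 0.4230^2 = 0.178892

Final: 0.178892


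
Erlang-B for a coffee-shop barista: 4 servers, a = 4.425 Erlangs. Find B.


B(c,a) = (a^c/c!) / Σ_{k=0}^{c} a^k/k!
a^4/4! = 15.975036
Σ terms (k=0..4): 1.00000 + 4.42500 + 9.79031 + 14.44071 + 15.97504 = 45.631060
B = 15.975036/45.631060 = 0.350091

Final: 0.350091


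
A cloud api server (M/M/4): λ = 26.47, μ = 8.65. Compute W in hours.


a = 3.0601; ρ = 0.7650; P₀ = 0.034402
Lq = P₀·a^c·ρ/(c!(1−ρ)²) = 1.74170
Wq = Lq/λ = 1.74170/26.47 = 0.06580 hr
W = Wq + 1/μ = 0.06580 + 0.11561 = 0.18141 hr

Final: 0.18141 hr


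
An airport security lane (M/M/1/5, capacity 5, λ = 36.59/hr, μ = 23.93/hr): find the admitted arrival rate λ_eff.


ρ = 1.5290; P_K = (1−ρ)ρ^5/(1−ρ^6) = 0.375369
λ_eff = λ(1 − P_K) = 36.59·(1 − 0.375369) = 36.59·0.624631 = 22.8553 /hr

Final: 22.8553 /hr


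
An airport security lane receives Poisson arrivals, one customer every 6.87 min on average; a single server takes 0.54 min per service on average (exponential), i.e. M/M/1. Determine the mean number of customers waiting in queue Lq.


λ = 60/6.87 = 8.7336 /hr
μ = 60/0.54 = 111.1111 /hr
ρ = λ/μ = 8.7336/111.1111 = 0.07860
Lq = ρ²/(1−ρ) = 0.006178/0.9214 = 0.006705

Final: 0.006705


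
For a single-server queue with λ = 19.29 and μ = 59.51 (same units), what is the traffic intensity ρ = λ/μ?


ρ = λ/μ = 19.29/59.51 = 0.3241

Final: 0.3241


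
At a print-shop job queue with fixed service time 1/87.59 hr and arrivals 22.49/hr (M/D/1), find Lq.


ρ = 22.49/87.59 = 0.2568
M/D/1: Lq = ρ²/(2(1−ρ)) = 0.06593/(2·0.7432) = 0.04435

Final: 0.04435


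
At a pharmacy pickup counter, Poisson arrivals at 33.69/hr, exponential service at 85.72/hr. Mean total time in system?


W = 1/(μ−λ) = 1/(85.72 − 33.69) = 1/52.03 = 0.01922 hr

Final: 0.01922 hr


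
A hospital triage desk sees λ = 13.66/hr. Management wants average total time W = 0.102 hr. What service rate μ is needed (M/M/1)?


W = 1/(μ−λ) ⇒ μ − λ = 1/W = 1/0.102 = 9.8039
μ = λ + 1/W = 13.66 + 9.8039 = 23.4639 per hr

Final: 23.4639 /hr


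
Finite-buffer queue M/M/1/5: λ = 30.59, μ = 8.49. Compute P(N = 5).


ρ = λ/μ = 30.59/8.49 = 3.6031
P_K = (1−ρ)ρ^K/(1−ρ^(K+1)) = (-2.6031·607.237990)/(1 − 2187.916384)
= -1580.678394/-2186.916384 = 0.722789

Final: 0.722789


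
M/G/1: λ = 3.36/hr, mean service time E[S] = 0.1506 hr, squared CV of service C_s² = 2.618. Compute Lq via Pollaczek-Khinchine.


ρ = λ·E[S] = 3.36·0.1506 = 0.5060
Lq = ρ²(1+C_s²)/(2(1−ρ)) = 0.2561·(1+2.618)/(2·0.4940)
= 0.2561·3.6180/0.9880 = 0.93768

Final: 0.93768


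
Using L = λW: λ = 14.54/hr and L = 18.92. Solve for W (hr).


W = L/λ = 18.92/14.54 = 1.3012 hr

Final: 1.3012 hr


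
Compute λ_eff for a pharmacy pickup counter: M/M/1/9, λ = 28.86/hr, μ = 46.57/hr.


ρ = 0.6197; P_K = (1−ρ)ρ^9/(1−ρ^10) = 0.005170
λ_eff = λ(1 − P_K) = 28.86·(1 − 0.005170) = 28.86·0.994830 = 28.7108 /hr

Final: 28.7108 /hr


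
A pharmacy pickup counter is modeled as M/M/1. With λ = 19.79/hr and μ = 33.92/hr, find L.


ρ = λ/μ = 19.79/33.92 = 0.5834
L = ρ/(1−ρ) = 0.5834/(1 − 0.5834) = 0.5834/0.4166 = 1.4006

Final: 1.4006


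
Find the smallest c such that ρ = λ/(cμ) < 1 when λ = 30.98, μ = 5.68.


Stability requires cμ > λ ⇔ c > λ/μ.
λ/μ = 30.98/5.68 = 5.4542
Minimum integer c = ⌊5.4542⌋ + 1 = 6
Check: 6·5.68 = 34.08 > 30.98, while 5·5.68 = 28.40 ≤ 30.98

Final: 6 servers


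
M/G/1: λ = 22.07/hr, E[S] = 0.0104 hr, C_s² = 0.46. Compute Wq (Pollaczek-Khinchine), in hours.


ρ = λ·E[S] = 22.07·0.0104 = 0.2295
E[S²] = E[S]²(1+C_s²) = 0.0104²·(1+0.46) = 0.0001579
Wq = λ·E[S²]/(2(1−ρ)) = 22.07·0.0001579/(2·0.7705) = 0.002262 hr

Final: 0.002262 hr


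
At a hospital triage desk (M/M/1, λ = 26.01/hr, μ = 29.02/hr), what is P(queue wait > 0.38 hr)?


ρ = 26.01/29.02 = 0.8963
P(Wq > t) = ρ·e^{−(μ−λ)t} = 0.8963·e^{−1.1438}
= 0.8963·0.318606 = 0.285560

Final: 0.285560


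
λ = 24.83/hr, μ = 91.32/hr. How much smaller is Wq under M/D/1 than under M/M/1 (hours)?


ρ = 24.83/91.32 = 0.2719
Wq(M/M/1) = ρ/(μ−λ) = 0.2719/66.49 = 0.004089 hr
Wq(M/D/1) = ρ/(2(μ−λ)) = 0.002045 hr
Savings = 0.004089 − 0.002045 = 0.002045 hr

Final: 0.002045 hr


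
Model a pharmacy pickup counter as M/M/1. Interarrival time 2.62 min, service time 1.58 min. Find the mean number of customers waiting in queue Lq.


λ = 60/2.62 = 22.9008 /hr
μ = 60/1.58 = 37.9747 /hr
ρ = λ/μ = 22.9008/37.9747 = 0.6031
Lq = ρ²/(1−ρ) = 0.3637/0.3969 = 0.9162

Final: 0.9162


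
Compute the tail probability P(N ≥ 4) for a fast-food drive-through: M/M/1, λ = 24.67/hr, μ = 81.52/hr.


ρ = 24.67/81.52 = 0.3026
P(N ≥ n) = ρ^n = 0.3026^4 = 0.008387

Final: 0.008387


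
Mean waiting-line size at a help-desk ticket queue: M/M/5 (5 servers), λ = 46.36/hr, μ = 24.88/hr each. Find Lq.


a = λ/μ = 1.8633; ρ = a/5 = 0.3727
P₀ = 0.154361
Lq = P₀·a^c·ρ / (c!·(1−ρ)²) = 0.154361·22.46287·0.3727/(120·0.39354)
= 0.02736

Final: 0.02736


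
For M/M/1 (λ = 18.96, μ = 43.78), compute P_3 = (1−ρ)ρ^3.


ρ = 18.96/43.78 = 0.4331
P_n = (1−ρ)·ρ^n = (1 − 0.4331)·0.4331^3 = 0.5669·0.081225 = 0.046048

Final: 0.046048


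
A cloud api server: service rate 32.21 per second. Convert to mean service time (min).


Mean service time = 1/μ = 1/32.21 second = 0.03105 second
In minutes: 0.03105 × 0.0166667 = 0.0005174 min

Final: 0.0005174 min


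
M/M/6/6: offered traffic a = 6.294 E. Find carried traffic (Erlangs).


B(6,6.294) = 0.285246 (Erlang-B)
Carried load = a(1 − B) = 6.294·(1 − 0.285246) = 6.294·0.714754 = 4.4987 E

Final: 4.4987 Erlangs


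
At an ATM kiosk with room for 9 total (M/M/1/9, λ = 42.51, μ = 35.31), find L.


ρ = 42.51/35.31 = 1.2039
L = ρ[1 − (K+1)ρ^K + Kρ^(K+1)] / [(1−ρ)(1−ρ^(K+1))]
Numerator: 1.2039·(1 − 10·5.313008 + 9·6.396374) = 6.545995
Denominator: (-0.2039)·(-5.396374) = 1.100365
L = 6.545995/1.100365 = 5.9489

Final: 5.9489


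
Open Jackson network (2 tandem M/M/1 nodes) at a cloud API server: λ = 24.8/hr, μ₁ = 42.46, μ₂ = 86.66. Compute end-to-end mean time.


Each node sees arrival rate λ = 24.8/hr (tandem ⇒ throughput preserved).
W₁ = 1/(μ₁−λ) = 1/(42.46−24.8) = 0.05663 hr
W₂ = 1/(μ₂−λ) = 1/(86.66−24.8) = 0.01617 hr
W_total = W₁ + W₂ = 0.05663 + 0.01617 = 0.07279 hr

Final: 0.07279 hr


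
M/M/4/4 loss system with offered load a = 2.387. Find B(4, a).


B(c,a) = (a^c/c!) / Σ_{k=0}^{c} a^k/k!
a^4/4! = 1.352690
Σ terms (k=0..4): 1.00000 + 2.38700 + 2.84888 + 2.26676 + 1.35269 = 9.855337
B = 1.352690/9.855337 = 0.137255

Final: 0.137255


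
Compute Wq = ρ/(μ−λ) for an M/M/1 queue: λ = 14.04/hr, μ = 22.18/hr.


ρ = 14.04/22.18 = 0.6330
Wq = ρ/(μ−λ) = 0.6330/(22.18 − 14.04) = 0.6330/8.14 = 0.07776 hr

Final: 0.07776 hr


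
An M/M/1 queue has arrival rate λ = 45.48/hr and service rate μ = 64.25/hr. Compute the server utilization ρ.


ρ = λ/μ = 45.48/64.25 = 0.7079

Final: 0.7079


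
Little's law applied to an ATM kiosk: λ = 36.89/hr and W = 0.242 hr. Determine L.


L = λW = 36.89·0.242 = 8.9274

Final: 8.9274


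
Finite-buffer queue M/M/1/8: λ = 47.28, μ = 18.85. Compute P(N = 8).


ρ = λ/μ = 47.28/18.85 = 2.5082
P_K = (1−ρ)ρ^K/(1−ρ^(K+1)) = (-1.5082·1566.494616)/(1 − 3929.117531)
= -2362.622915/-3928.117531 = 0.601464

Final: 0.601464


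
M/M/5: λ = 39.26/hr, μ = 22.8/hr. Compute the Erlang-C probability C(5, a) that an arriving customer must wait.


a = λ/μ = 1.7219; ρ = a/5 = 0.3444
P₀ = 0.178123 (from M/M/c formula)
C(c,a) = [a^c/(c!(1−ρ))]·P₀ = [15.13830/(120·0.6556)]·0.178123
= 0.19242·0.178123 = 0.034274

Final: 0.034274


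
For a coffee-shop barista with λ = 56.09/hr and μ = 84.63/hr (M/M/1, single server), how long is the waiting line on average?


ρ = 56.09/84.63 = 0.6628
Lq = ρ²/(1−ρ) = 0.4393/0.3372 = 1.3025

Final: 1.3025


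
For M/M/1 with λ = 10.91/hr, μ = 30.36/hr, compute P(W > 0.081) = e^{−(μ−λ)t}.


W ~ Exponential(μ−λ) for M/M/1.
μ − λ = 30.36 − 10.91 = 19.4500
P(W > t) = e^{−(μ−λ)t} = e^{−1.5755} = 0.206914

Final: 0.206914


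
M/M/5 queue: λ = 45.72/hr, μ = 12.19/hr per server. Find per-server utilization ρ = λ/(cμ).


ρ = λ/(cμ) = 45.72/(5·12.19) = 45.72/60.95 = 0.7501

Final: 0.7501


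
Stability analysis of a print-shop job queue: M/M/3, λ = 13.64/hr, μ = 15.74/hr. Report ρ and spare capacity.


Total capacity cμ = 3·15.74 = 47.22/hr
ρ = λ/(cμ) = 13.64/47.22 = 0.2889
Stable ⇔ ρ < 1: YES
Spare capacity = cμ − λ = 47.22 − 13.64 = 33.58/hr

Final: ρ = 0.2889; stable; margin = 33.58/hr


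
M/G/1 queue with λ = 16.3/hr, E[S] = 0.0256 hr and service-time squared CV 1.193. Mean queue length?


ρ = λ·E[S] = 16.3·0.0256 = 0.4173
Lq = ρ²(1+C_s²)/(2(1−ρ)) = 0.1741·(1+1.193)/(2·0.5827)
= 0.1741·2.1930/1.1654 = 0.32765

Final: 0.32765


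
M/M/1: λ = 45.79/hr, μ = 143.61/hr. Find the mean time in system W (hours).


W = 1/(μ−λ) = 1/(143.61 − 45.79) = 1/97.82 = 0.01022 hr

Final: 0.01022 hr


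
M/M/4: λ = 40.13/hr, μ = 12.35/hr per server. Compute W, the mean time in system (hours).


a = 3.2494; ρ = 0.8123; P₀ = 0.025000
Lq = P₀·a^c·ρ/(c!(1−ρ)²) = 2.67896
Wq = Lq/λ = 2.67896/40.13 = 0.06676 hr
W = Wq + 1/μ = 0.06676 + 0.08097 = 0.14773 hr

Final: 0.14773 hr


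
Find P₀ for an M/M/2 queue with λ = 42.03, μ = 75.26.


a = λ/μ = 42.03/75.26 = 0.5585; ρ = a/c = 0.2792
Σ_{k=0}^{1} a^k/k! (terms k=0..1) = 1.00000 + 0.55846 = 1.55846
Tail: a^2/(2!(1−ρ)) = 0.31188/(2·0.7208) = 0.21635
P₀ = 1/(1.55846 + 0.21635) = 1/1.77482 = 0.563438

Final: 0.563438


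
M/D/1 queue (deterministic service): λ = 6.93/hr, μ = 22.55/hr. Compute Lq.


ρ = 6.93/22.55 = 0.3073
M/D/1: Lq = ρ²/(2(1−ρ)) = 0.09444/(2·0.6927) = 0.06817

Final: 0.06817


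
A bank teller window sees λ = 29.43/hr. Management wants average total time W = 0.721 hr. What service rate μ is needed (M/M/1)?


W = 1/(μ−λ) ⇒ μ − λ = 1/W = 1/0.721 = 1.3870
μ = λ + 1/W = 29.43 + 1.3870 = 30.8170 per hr

Final: 30.8170 /hr


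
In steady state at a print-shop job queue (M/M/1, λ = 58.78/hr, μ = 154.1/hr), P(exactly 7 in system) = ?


ρ = 58.78/154.1 = 0.3814
P_n = (1−ρ)·ρ^n = (1 − 0.3814)·0.3814^7 = 0.6186·0.001175 = 0.0007267

Final: 0.0007267


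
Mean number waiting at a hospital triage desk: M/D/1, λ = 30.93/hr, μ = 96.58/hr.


ρ = 30.93/96.58 = 0.3203
M/D/1: Lq = ρ²/(2(1−ρ)) = 0.1026/(2·0.6797) = 0.07544

Final: 0.07544


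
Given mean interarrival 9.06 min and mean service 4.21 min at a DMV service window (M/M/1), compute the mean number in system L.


λ = 60/9.06 = 6.6225 /hr
μ = 60/4.21 = 14.2518 /hr
ρ = λ/μ = 6.6225/14.2518 = 0.4647
L = ρ/(1−ρ) = 0.4647/0.5353 = 0.8680

Final: 0.8680


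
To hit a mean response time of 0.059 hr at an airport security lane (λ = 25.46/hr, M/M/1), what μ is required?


W = 1/(μ−λ) ⇒ μ − λ = 1/W = 1/0.059 = 16.9492
μ = λ + 1/W = 25.46 + 16.9492 = 42.4092 per hr

Final: 42.4092 /hr


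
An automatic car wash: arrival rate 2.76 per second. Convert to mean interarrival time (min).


Mean interarrival time = 1/λ = 1/2.76 second = 0.36232 second
In minutes: 0.36232 × 0.0166667 = 0.006039 min

Final: 0.006039 min


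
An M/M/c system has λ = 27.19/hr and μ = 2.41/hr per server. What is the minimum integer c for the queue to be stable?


Stability requires cμ > λ ⇔ c > λ/μ.
λ/μ = 27.19/2.41 = 11.2822
Minimum integer c = ⌊11.2822⌋ + 1 = 12
Check: 12·2.41 = 28.92 > 27.19, while 11·2.41 = 26.51 ≤ 27.19

Final: 12 servers


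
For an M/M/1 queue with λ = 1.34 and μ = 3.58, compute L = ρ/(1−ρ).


ρ = λ/μ = 1.34/3.58 = 0.3743
L = ρ/(1−ρ) = 0.3743/(1 − 0.3743) = 0.3743/0.6257 = 0.5982

Final: 0.5982


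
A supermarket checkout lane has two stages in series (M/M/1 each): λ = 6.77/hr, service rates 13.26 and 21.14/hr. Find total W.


Each node sees arrival rate λ = 6.77/hr (tandem ⇒ throughput preserved).
W₁ = 1/(μ₁−λ) = 1/(13.26−6.77) = 0.15408 hr
W₂ = 1/(μ₂−λ) = 1/(21.14−6.77) = 0.06959 hr
W_total = W₁ + W₂ = 0.15408 + 0.06959 = 0.22367 hr

Final: 0.22367 hr


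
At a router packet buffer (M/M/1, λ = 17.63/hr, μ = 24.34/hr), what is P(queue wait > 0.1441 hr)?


ρ = 17.63/24.34 = 0.7243
P(Wq > t) = ρ·e^{−(μ−λ)t} = 0.7243·e^{−0.9669}
= 0.7243·0.380256 = 0.275428

Final: 0.275428


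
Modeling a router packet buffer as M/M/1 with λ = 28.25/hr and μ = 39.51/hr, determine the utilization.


ρ = λ/μ = 28.25/39.51 = 0.7150

Final: 0.7150


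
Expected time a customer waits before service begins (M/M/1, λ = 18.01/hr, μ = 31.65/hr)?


ρ = 18.01/31.65 = 0.5690
Wq = ρ/(μ−λ) = 0.5690/(31.65 − 18.01) = 0.5690/13.64 = 0.04172 hr

Final: 0.04172 hr


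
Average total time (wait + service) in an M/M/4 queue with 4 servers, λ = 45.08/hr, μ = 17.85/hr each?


a = 2.5255; ρ = 0.6314; P₀ = 0.071442
Lq = P₀·a^c·ρ/(c!(1−ρ)²) = 0.56265
Wq = Lq/λ = 0.56265/45.08 = 0.01248 hr
W = Wq + 1/μ = 0.01248 + 0.05602 = 0.06850 hr

Final: 0.06850 hr


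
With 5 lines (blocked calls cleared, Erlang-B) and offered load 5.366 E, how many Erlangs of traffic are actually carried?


B(5,5.366) = 0.313832 (Erlang-B)
Carried load = a(1 − B) = 5.366·(1 − 0.313832) = 5.366·0.686168 = 3.6820 E

Final: 3.6820 Erlangs


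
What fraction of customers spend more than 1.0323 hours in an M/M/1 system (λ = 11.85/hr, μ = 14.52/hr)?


W ~ Exponential(μ−λ) for M/M/1.
μ − λ = 14.52 − 11.85 = 2.6700
P(W > t) = e^{−(μ−λ)t} = e^{−2.7562} = 0.063530

Final: 0.063530


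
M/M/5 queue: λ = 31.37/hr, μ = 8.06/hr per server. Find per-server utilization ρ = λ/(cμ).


ρ = λ/(cμ) = 31.37/(5·8.06) = 31.37/40.30 = 0.7784

Final: 0.7784


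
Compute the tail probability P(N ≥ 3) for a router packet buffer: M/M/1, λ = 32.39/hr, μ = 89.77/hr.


ρ = 32.39/89.77 = 0.3608
P(N ≥ n) = ρ^n = 0.3608^3 = 0.046972

Final: 0.046972


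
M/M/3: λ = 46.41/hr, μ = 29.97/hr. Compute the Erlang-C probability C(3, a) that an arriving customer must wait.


a = λ/μ = 1.5485; ρ = a/3 = 0.5162
P₀ = 0.198935 (from M/M/c formula)
C(c,a) = [a^c/(c!(1−ρ))]·P₀ = [3.71342/(6·0.4838)]·0.198935
= 1.27921·0.198935 = 0.254480

Final: 0.254480


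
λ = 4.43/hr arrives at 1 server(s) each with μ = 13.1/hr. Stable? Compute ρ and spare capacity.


Total capacity cμ = 1·13.1 = 13.10/hr
ρ = λ/(cμ) = 4.43/13.10 = 0.3382
Stable ⇔ ρ < 1: YES
Spare capacity = cμ − λ = 13.10 − 4.43 = 8.67/hr

Final: ρ = 0.3382; stable; margin = 8.67/hr


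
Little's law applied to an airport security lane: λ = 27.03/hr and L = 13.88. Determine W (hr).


W = L/λ = 13.88/27.03 = 0.5135 hr

Final: 0.5135 hr


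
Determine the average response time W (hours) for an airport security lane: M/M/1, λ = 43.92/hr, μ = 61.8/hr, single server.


W = 1/(μ−λ) = 1/(61.8 − 43.92) = 1/17.88 = 0.05593 hr

Final: 0.05593 hr


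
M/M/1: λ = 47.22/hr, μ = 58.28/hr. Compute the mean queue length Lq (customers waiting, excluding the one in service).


ρ = 47.22/58.28 = 0.8102
Lq = ρ²/(1−ρ) = 0.6565/0.1898 = 3.4592

Final: 3.4592


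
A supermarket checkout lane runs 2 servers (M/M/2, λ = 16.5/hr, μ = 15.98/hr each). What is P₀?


a = λ/μ = 16.5/15.98 = 1.0325; ρ = a/c = 0.5163
Σ_{k=0}^{1} a^k/k! (terms k=0..1) = 1.00000 + 1.03254 = 2.03254
Tail: a^2/(2!(1−ρ)) = 1.06614/(2·0.4837) = 1.10200
P₀ = 1/(2.03254 + 1.10200) = 1/3.13454 = 0.319026

Final: 0.319026


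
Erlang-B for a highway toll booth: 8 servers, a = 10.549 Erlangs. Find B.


B(c,a) = (a^c/c!) / Σ_{k=0}^{c} a^k/k!
a^8/8! = 3803.380847
Σ terms (k=0..8): 1.00000 + 10.54900 + 55.64070 + 195.65125 + 515.98126 + 1088.61726 + 1913.97058 + 2884.35366 + 3803.38085 = 10469.144556
B = 3803.380847/10469.144556 = 0.363294

Final: 0.363294


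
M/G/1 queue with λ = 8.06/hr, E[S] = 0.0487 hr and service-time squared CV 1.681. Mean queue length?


ρ = λ·E[S] = 8.06·0.0487 = 0.3925
Lq = ρ²(1+C_s²)/(2(1−ρ)) = 0.1541·(1+1.681)/(2·0.6075)
= 0.1541·2.6810/1.2150 = 0.33999

Final: 0.33999


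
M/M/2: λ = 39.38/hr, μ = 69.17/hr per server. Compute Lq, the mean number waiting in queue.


a = λ/μ = 0.5693; ρ = a/2 = 0.2847
P₀ = 0.556831
Lq = P₀·a^c·ρ / (c!·(1−ρ)²) = 0.556831·0.32413·0.2847/(2·0.51171)
= 0.05020

Final: 0.05020


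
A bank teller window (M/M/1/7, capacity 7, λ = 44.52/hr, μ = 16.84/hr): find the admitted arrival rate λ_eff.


ρ = 2.6437; P_K = (1−ρ)ρ^7/(1−ρ^8) = 0.622004
λ_eff = λ(1 − P_K) = 44.52·(1 − 0.622004) = 44.52·0.377996 = 16.8284 /hr

Final: 16.8284 /hr


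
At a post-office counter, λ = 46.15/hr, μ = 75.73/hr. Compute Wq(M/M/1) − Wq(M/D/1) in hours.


ρ = 46.15/75.73 = 0.6094
Wq(M/M/1) = ρ/(μ−λ) = 0.6094/29.58 = 0.02060 hr
Wq(M/D/1) = ρ/(2(μ−λ)) = 0.01030 hr
Savings = 0.02060 − 0.01030 = 0.01030 hr

Final: 0.01030 hr


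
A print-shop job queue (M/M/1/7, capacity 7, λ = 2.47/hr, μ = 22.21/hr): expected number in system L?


ρ = 2.47/22.21 = 0.1112
L = ρ[1 − (K+1)ρ^K + Kρ^(K+1)] / [(1−ρ)(1−ρ^(K+1))]
Numerator: 0.1112·(1 − 8·0.0000002104 + 7·0.00000002340) = 0.111211
Denominator: (0.8888)·(1.000000) = 0.888789
L = 0.111211/0.888789 = 0.1251

Final: 0.1251


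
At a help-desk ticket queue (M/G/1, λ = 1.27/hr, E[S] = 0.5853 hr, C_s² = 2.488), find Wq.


ρ = λ·E[S] = 1.27·0.5853 = 0.7433
E[S²] = E[S]²(1+C_s²) = 0.5853²·(1+2.488) = 1.194905
Wq = λ·E[S²]/(2(1−ρ)) = 1.27·1.194905/(2·0.2567) = 2.95620 hr

Final: 2.95620 hr


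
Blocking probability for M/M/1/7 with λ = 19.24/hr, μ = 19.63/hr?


ρ = λ/μ = 19.24/19.63 = 0.9801
P_K = (1−ρ)ρ^K/(1−ρ^(K+1)) = (0.01987·0.868947)/(1 − 0.851683)
= 0.017264/0.148317 = 0.116399

Final: 0.116399


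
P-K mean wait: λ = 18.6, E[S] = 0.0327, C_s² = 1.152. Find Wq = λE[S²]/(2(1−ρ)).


ρ = λ·E[S] = 18.6·0.0327 = 0.6082
E[S²] = E[S]²(1+C_s²) = 0.0327²·(1+1.152) = 0.002301
Wq = λ·E[S²]/(2(1−ρ)) = 18.6·0.002301/(2·0.3918) = 0.05462 hr

Final: 0.05462 hr


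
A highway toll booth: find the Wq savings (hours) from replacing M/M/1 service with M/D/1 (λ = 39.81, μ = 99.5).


ρ = 39.81/99.5 = 0.4001
Wq(M/M/1) = ρ/(μ−λ) = 0.4001/59.69 = 0.006703 hr
Wq(M/D/1) = ρ/(2(μ−λ)) = 0.003351 hr
Savings = 0.006703 − 0.003351 = 0.003351 hr

Final: 0.003351 hr


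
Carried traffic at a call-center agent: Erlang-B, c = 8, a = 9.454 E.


B(8,9.454) = 0.312059 (Erlang-B)
Carried load = a(1 − B) = 9.454·(1 − 0.312059) = 9.454·0.687941 = 6.5038 E

Final: 6.5038 Erlangs


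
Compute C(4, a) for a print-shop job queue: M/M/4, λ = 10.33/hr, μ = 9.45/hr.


a = λ/μ = 1.0931; ρ = a/4 = 0.2733
P₀ = 0.334432 (from M/M/c formula)
C(c,a) = [a^c/(c!(1−ρ))]·P₀ = [1.42782/(24·0.7267)]·0.334432
= 0.08186·0.334432 = 0.027378

Final: 0.027378


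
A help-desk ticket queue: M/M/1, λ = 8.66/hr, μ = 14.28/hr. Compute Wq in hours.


ρ = 8.66/14.28 = 0.6064
Wq = ρ/(μ−λ) = 0.6064/(14.28 − 8.66) = 0.6064/5.62 = 0.1079 hr

Final: 0.1079 hr


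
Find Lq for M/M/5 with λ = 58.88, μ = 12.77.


a = λ/μ = 4.6108; ρ = a/5 = 0.9222
P₀ = 0.003643
Lq = P₀·a^c·ρ / (c!·(1−ρ)²) = 0.003643·2083.93669·0.9222/(120·0.006059)
= 9.62841

Final: 9.62841


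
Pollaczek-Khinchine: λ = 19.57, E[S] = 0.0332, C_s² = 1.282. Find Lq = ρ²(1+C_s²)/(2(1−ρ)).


ρ = λ·E[S] = 19.57·0.0332 = 0.6497
Lq = ρ²(1+C_s²)/(2(1−ρ)) = 0.4221·(1+1.282)/(2·0.3503)
= 0.4221·2.2820/0.7006 = 1.37510

Final: 1.37510


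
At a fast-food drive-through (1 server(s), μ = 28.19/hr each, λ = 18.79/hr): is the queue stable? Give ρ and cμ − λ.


Total capacity cμ = 1·28.19 = 28.19/hr
ρ = λ/(cμ) = 18.79/28.19 = 0.6665
Stable ⇔ ρ < 1: YES
Spare capacity = cμ − λ = 28.19 − 18.79 = 9.40/hr

Final: ρ = 0.6665; stable; margin = 9.40/hr


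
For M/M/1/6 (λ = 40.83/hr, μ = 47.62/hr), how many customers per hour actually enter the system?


ρ = 0.8574; P_K = (1−ρ)ρ^6/(1−ρ^7) = 0.085924
λ_eff = λ(1 − P_K) = 40.83·(1 − 0.085924) = 40.83·0.914076 = 37.3217 /hr

Final: 37.3217 /hr


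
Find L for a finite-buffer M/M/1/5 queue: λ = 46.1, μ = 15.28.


ρ = 46.1/15.28 = 3.0170
L = ρ[1 − (K+1)ρ^K + Kρ^(K+1)] / [(1−ρ)(1−ρ^(K+1))]
Numerator: 3.0170·(1 − 6·249.969980 + 5·754.163356) = 6854.650336
Denominator: (-2.0170)·(-753.163356) = 1519.142320
L = 6854.650336/1519.142320 = 4.5122

Final: 4.5122


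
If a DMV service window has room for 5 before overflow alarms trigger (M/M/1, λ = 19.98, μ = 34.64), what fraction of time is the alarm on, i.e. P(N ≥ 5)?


ρ = 19.98/34.64 = 0.5768
P(N ≥ n) = ρ^n = 0.5768^5 = 0.063839

Final: 0.063839


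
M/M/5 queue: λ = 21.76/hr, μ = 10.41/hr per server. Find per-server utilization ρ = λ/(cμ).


ρ = λ/(cμ) = 21.76/(5·10.41) = 21.76/52.05 = 0.4181

Final: 0.4181


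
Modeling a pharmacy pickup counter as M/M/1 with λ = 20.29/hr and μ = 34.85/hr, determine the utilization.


ρ = λ/μ = 20.29/34.85 = 0.5822

Final: 0.5822


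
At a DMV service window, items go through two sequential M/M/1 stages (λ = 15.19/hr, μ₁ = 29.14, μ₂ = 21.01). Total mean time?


Each node sees arrival rate λ = 15.19/hr (tandem ⇒ throughput preserved).
W₁ = 1/(μ₁−λ) = 1/(29.14−15.19) = 0.07168 hr
W₂ = 1/(μ₂−λ) = 1/(21.01−15.19) = 0.17182 hr
W_total = W₁ + W₂ = 0.07168 + 0.17182 = 0.24351 hr

Final: 0.24351 hr


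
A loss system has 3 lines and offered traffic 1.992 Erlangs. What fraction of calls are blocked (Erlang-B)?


B(c,a) = (a^c/c!) / Σ_{k=0}^{c} a^k/k!
a^3/3! = 1.317397
Σ terms (k=0..3): 1.00000 + 1.99200 + 1.98403 + 1.31740 = 6.293429
B = 1.317397/6.293429 = 0.209329

Final: 0.209329


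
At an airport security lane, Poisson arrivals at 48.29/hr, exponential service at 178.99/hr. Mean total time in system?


W = 1/(μ−λ) = 1/(178.99 − 48.29) = 1/130.70 = 0.007651 hr

Final: 0.007651 hr


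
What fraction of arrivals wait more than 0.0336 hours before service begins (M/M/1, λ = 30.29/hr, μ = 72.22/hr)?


ρ = 30.29/72.22 = 0.4194
P(Wq > t) = ρ·e^{−(μ−λ)t} = 0.4194·e^{−1.4088}
= 0.4194·0.244425 = 0.102515

Final: 0.102515


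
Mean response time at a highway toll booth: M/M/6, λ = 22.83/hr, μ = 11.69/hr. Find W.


a = 1.9530; ρ = 0.3255; P₀ = 0.141673
Lq = P₀·a^c·ρ/(c!(1−ρ)²) = 0.007810
Wq = Lq/λ = 0.007810/22.83 = 0.0003421 hr
W = Wq + 1/μ = 0.0003421 + 0.08554 = 0.08589 hr

Final: 0.08589 hr


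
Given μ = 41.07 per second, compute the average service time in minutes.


Mean service time = 1/μ = 1/41.07 second = 0.02435 second
In minutes: 0.02435 × 0.0166667 = 0.0004058 min

Final: 0.0004058 min


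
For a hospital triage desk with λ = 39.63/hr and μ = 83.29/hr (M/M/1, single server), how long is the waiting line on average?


ρ = 39.63/83.29 = 0.4758
Lq = ρ²/(1−ρ) = 0.2264/0.5242 = 0.4319

Final: 0.4319


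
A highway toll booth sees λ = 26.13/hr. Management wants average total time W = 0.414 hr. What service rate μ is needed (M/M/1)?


W = 1/(μ−λ) ⇒ μ − λ = 1/W = 1/0.414 = 2.4155
μ = λ + 1/W = 26.13 + 2.4155 = 28.5455 per hr

Final: 28.5455 /hr


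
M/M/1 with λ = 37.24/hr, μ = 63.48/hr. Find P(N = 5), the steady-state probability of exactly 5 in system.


ρ = 37.24/63.48 = 0.5866
P_n = (1−ρ)·ρ^n = (1 − 0.5866)·0.5866^5 = 0.4134·0.069481 = 0.028720

Final: 0.028720


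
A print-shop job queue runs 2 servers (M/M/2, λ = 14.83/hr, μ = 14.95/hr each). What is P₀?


a = λ/μ = 14.83/14.95 = 0.9920; ρ = a/c = 0.4960
Σ_{k=0}^{1} a^k/k! (terms k=0..1) = 1.00000 + 0.99197 = 1.99197
Tail: a^2/(2!(1−ρ)) = 0.98401/(2·0.5040) = 0.97618
P₀ = 1/(1.99197 + 0.97618) = 1/2.96815 = 0.336910

Final: 0.336910


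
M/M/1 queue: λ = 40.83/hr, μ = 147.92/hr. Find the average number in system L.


ρ = λ/μ = 40.83/147.92 = 0.2760
L = ρ/(1−ρ) = 0.2760/(1 − 0.2760) = 0.2760/0.7240 = 0.3813

Final: 0.3813


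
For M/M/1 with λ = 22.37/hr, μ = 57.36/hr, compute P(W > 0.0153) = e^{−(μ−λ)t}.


W ~ Exponential(μ−λ) for M/M/1.
μ − λ = 57.36 − 22.37 = 34.9900
P(W > t) = e^{−(μ−λ)t} = e^{−0.5353} = 0.585466

Final: 0.585466


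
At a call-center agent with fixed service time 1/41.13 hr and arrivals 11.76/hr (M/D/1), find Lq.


ρ = 11.76/41.13 = 0.2859
M/D/1: Lq = ρ²/(2(1−ρ)) = 0.08175/(2·0.7141) = 0.05724

Final: 0.05724


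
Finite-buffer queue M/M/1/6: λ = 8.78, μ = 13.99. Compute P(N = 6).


ρ = λ/μ = 8.78/13.99 = 0.6276
P_K = (1−ρ)ρ^K/(1−ρ^(K+1)) = (0.3724·0.061103)/(1 − 0.038348)
= 0.022755/0.961652 = 0.023663

Final: 0.023663


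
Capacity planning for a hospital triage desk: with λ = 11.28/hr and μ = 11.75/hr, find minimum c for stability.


Stability requires cμ > λ ⇔ c > λ/μ.
λ/μ = 11.28/11.75 = 0.9600
Minimum integer c = ⌊0.9600⌋ + 1 = 1
Check: 1·11.75 = 11.75 > 11.28, while 0·11.75 = 0.00 ≤ 11.28

Final: 1 servers


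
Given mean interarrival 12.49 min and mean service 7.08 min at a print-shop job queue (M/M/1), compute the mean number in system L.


λ = 60/12.49 = 4.8038 /hr
μ = 60/7.08 = 8.4746 /hr
ρ = λ/μ = 4.8038/8.4746 = 0.5669
L = ρ/(1−ρ) = 0.5669/0.4331 = 1.3087

Final: 1.3087


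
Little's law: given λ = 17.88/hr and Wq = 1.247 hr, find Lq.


Lq = λWq = 17.88·1.247 = 22.2964

Final: 22.2964


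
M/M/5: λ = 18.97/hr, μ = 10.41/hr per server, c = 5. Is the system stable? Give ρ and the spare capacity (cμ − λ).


Total capacity cμ = 5·10.41 = 52.05/hr
ρ = λ/(cμ) = 18.97/52.05 = 0.3645
Stable ⇔ ρ < 1: YES
Spare capacity = cμ − λ = 52.05 − 18.97 = 33.08/hr

Final: ρ = 0.3645; stable; margin = 33.08/hr


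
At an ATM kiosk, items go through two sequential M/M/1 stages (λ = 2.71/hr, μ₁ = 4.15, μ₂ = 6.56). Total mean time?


Each node sees arrival rate λ = 2.71/hr (tandem ⇒ throughput preserved).
W₁ = 1/(μ₁−λ) = 1/(4.15−2.71) = 0.69444 hr
W₂ = 1/(μ₂−λ) = 1/(6.56−2.71) = 0.25974 hr
W_total = W₁ + W₂ = 0.69444 + 0.25974 = 0.95418 hr

Final: 0.95418 hr


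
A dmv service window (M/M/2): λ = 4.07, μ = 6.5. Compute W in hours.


a = 0.6262; ρ = 0.3131; P₀ = 0.523140
Lq = P₀·a^c·ρ/(c!(1−ρ)²) = 0.06804
Wq = Lq/λ = 0.06804/4.07 = 0.01672 hr
W = Wq + 1/μ = 0.01672 + 0.15385 = 0.17056 hr

Final: 0.17056 hr


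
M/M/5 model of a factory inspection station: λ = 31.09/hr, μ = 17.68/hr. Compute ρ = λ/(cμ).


ρ = λ/(cμ) = 31.09/(5·17.68) = 31.09/88.40 = 0.3517

Final: 0.3517


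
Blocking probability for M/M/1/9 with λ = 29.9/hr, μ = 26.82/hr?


ρ = λ/μ = 29.9/26.82 = 1.1148
P_K = (1−ρ)ρ^K/(1−ρ^(K+1)) = (-0.1148·2.660184)/(1 − 2.965679)
= -0.305495/-1.965679 = 0.155414

Final: 0.155414


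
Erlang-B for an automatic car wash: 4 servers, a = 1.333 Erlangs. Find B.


B(c,a) = (a^c/c!) / Σ_{k=0}^{c} a^k/k!
a^4/4! = 0.131556
Σ terms (k=0..4): 1.00000 + 1.33300 + 0.88844 + 0.39477 + 0.13156 = 3.747766
B = 0.131556/3.747766 = 0.035102

Final: 0.035102


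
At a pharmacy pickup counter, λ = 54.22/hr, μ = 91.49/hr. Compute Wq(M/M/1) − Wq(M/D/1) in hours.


ρ = 54.22/91.49 = 0.5926
Wq(M/M/1) = ρ/(μ−λ) = 0.5926/37.27 = 0.01590 hr
Wq(M/D/1) = ρ/(2(μ−λ)) = 0.007951 hr
Savings = 0.01590 − 0.007951 = 0.007951 hr

Final: 0.007951 hr


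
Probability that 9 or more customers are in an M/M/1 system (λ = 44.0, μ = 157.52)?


ρ = 44.0/157.52 = 0.2793
P(N ≥ n) = ρ^n = 0.2793^9 = 0.00001035

Final: 0.00001035


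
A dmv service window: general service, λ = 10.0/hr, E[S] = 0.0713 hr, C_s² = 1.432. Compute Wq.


ρ = λ·E[S] = 10.0·0.0713 = 0.7130
E[S²] = E[S]²(1+C_s²) = 0.0713²·(1+1.432) = 0.012364
Wq = λ·E[S²]/(2(1−ρ)) = 10.0·0.012364/(2·0.2870) = 0.21539 hr

Final: 0.21539 hr


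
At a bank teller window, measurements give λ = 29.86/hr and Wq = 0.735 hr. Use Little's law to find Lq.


Lq = λWq = 29.86·0.735 = 21.9471

Final: 21.9471


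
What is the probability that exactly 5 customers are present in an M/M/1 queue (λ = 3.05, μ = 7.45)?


ρ = 3.05/7.45 = 0.4094
P_n = (1−ρ)·ρ^n = (1 − 0.4094)·0.4094^5 = 0.5906·0.011501 = 0.006792

Final: 0.006792
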